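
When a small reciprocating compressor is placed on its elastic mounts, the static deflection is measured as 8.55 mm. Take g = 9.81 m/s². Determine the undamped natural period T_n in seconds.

0.185 s

ω_n = √(g/δ_st) = √(9.81/0.00855) = √1147 = 33.87 rad/s.
T_n = 2π/ω_n = 6.283/33.87 = 0.1855 s.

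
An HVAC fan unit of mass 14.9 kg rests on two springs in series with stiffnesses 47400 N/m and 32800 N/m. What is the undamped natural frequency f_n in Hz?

Series springs: 1/k_eq = 1/47400 + 1/32800 = 5.158×10^-5, so k_eq = 19390 N/m.
ω_n = √(k_eq/m) = √(19390/14.9) = √1301 = 36.07 rad/s.
f_n = ω_n/(2π) = 36.07/6.283 = 5.741 Hz.

5.74 Hz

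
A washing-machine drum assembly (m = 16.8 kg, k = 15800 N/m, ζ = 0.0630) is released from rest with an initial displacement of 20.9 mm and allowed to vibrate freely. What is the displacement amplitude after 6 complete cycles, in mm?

Logarithmic decrement δ = 2πζ/√(1 − ζ²) = 2π × 0.06300/√(1 − 0.00397) = 0.3966.
After n cycles, x_n/x₀ = e^(−nδ), so x_6 = 20.9 × e^(−6 × 0.3966) = 20.9 × 0.09257 = 1.935 mm.

1.93 mm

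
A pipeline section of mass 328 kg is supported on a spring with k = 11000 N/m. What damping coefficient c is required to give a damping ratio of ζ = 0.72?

c_c = 2√(k·m) = 2√(11000 × 328) = 3799 N·s/m.
c = ζ·c_c = 0.72 × 3799 = 2735 N·s/m.

2740 N·s/m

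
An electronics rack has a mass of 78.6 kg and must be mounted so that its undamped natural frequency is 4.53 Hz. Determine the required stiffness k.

63700 N/m

ω_n = 2πf_n = 2π × 4.53 = 28.46 rad/s.
k = m·ω_n² = 78.6 × 28.46² = 78.6 × 810.1 = 63680 N/m.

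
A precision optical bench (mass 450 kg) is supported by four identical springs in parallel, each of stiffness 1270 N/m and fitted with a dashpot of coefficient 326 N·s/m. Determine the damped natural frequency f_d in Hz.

0.532 Hz

Parallel springs add: k_eq = 4 × 1270 = 5080 N/m.
ω_n = √(k_eq/m) = √(5080/450) = 3.360 rad/s.
Critical damping c_c = 2√(k_eq·m) = 2√(5080 × 450) = 3024 N·s/m, so ζ = c/c_c = 326/3024 = 0.1078.
ω_d = ω_n√(1 − ζ²) = 3.360 × √(1 − 0.0116) = 3.340 rad/s.
f_d = ω_d/(2π) = 0.5316 Hz.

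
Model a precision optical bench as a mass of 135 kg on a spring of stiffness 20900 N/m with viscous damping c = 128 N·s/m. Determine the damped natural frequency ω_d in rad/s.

ω_n = √(k/m) = √(20900/135) = 12.44 rad/s.
Critical damping c_c = 2√(k·m) = 2√(20900 × 135) = 3359 N·s/m, so ζ = c/c_c = 128/3359 = 0.03810.
ω_d = ω_n√(1 − ζ²) = 12.44 × √(1 − 0.00145) = 12.43 rad/s.

12.4 rad/s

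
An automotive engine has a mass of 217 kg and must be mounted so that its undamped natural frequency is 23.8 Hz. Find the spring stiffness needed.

4850000 N/m

ω_n = 2πf_n = 2π × 23.8 = 149.5 rad/s.
k = m·ω_n² = 217 × 149.5² = 217 × 22360 = 4853000 N/m.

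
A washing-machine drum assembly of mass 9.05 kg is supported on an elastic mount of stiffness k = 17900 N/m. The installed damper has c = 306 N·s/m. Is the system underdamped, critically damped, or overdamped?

c_c = 2√(k·m) = 805.0 N·s/m; ζ = c/c_c = 306/805.0 = 0.380.
Since ζ < 1 the system is underdamped.

underdamped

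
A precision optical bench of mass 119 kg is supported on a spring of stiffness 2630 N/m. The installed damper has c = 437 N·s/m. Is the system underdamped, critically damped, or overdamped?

underdamped

c_c = 2√(k·m) = 1119 N·s/m; ζ = c/c_c = 437/1119 = 0.391.
Since ζ < 1 the system is underdamped.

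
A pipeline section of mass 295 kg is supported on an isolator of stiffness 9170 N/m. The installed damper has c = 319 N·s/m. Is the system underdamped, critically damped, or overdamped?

c_c = 2√(k·m) = 3289 N·s/m; ζ = c/c_c = 319/3289 = 0.0970.
Since ζ < 1 the system is underdamped.

underdamped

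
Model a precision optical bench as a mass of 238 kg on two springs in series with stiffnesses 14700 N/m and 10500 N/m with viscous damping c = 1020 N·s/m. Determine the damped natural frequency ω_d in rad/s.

4.60 rad/s

Series springs: 1/k_eq = 1/14700 + 1/10500 = 0.0001633, so k_eq = 6125 N/m.
ω_n = √(k_eq/m) = √(6125/238) = 5.073 rad/s.
Critical damping c_c = 2√(k_eq·m) = 2√(6125 × 238) = 2415 N·s/m, so ζ = c/c_c = 1020/2415 = 0.4224.
ω_d = ω_n√(1 − ζ²) = 5.073 × √(1 − 0.178) = 4.598 rad/s.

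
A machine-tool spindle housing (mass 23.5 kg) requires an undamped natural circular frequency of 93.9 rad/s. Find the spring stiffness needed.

k = m·ω_n² = 23.5 × 93.90² = 23.5 × 8817 = 207200 N/m.

207000 N/m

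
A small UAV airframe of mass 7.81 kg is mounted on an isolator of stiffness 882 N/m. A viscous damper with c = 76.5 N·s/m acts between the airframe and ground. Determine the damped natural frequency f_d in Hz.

ω_n = √(k/m) = √(882.0/7.81) = 10.63 rad/s.
Critical damping c_c = 2√(k·m) = 2√(882.0 × 7.81) = 166.0 N·s/m, so ζ = c/c_c = 76.5/166.0 = 0.4609.
ω_d = ω_n√(1 − ζ²) = 10.63 × √(1 − 0.212) = 9.431 rad/s.
f_d = ω_d/(2π) = 1.501 Hz.

1.50 Hz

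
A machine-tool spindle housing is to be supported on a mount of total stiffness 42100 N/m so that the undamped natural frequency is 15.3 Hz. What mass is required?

4.56 kg

ω_n = 2πf_n = 2π × 15.3 = 96.13 rad/s.
m = k/ω_n² = 42100/96.13² = 42100/9242 = 4.556 kg.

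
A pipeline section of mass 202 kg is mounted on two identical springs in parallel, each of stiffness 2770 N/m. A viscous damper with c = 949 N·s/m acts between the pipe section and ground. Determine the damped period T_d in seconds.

1.34 s

Parallel springs add: k_eq = 2 × 2770 = 5540 N/m.
ω_n = √(k_eq/m) = √(5540/202) = 5.237 rad/s.
Critical damping c_c = 2√(k_eq·m) = 2√(5540 × 202) = 2116 N·s/m, so ζ = c/c_c = 949/2116 = 0.4485.
ω_d = ω_n√(1 − ζ²) = 5.237 × √(1 − 0.201) = 4.681 rad/s.
T_d = 2π/ω_d = 1.342 s.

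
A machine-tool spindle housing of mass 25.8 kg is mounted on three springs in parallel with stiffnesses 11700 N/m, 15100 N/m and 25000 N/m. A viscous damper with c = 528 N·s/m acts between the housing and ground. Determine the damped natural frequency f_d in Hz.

6.94 Hz

Parallel springs add: k_eq = 11700 + 15100 + 25000 = 51800 N/m.
ω_n = √(k_eq/m) = √(51800/25.8) = 44.81 rad/s.
Critical damping c_c = 2√(k_eq·m) = 2√(51800 × 25.8) = 2312 N·s/m, so ζ = c/c_c = 528/2312 = 0.2284.
ω_d = ω_n√(1 − ζ²) = 44.81 × √(1 − 0.0522) = 43.62 rad/s.
f_d = ω_d/(2π) = 6.943 Hz.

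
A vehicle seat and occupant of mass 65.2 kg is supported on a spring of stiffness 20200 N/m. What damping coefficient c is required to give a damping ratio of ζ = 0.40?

918 N·s/m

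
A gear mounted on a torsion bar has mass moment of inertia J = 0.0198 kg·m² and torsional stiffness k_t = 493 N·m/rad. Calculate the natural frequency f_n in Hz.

25.1 Hz

ω_n = √(k_t/J) = √(493/0.0198) = √24900 = 157.8 rad/s.
f_n = ω_n/(2π) = 157.8/6.283 = 25.11 Hz.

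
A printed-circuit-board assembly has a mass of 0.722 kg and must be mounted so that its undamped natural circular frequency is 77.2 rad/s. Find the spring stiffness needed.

k = m·ω_n² = 0.722 × 77.20² = 0.722 × 5960 = 4303 N/m.

4300 N/m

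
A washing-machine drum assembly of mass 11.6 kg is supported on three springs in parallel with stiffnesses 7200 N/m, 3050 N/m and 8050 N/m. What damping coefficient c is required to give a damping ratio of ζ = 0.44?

405 N·s/m

Parallel springs add: k_eq = 7200 + 3050 + 8050 = 18300 N/m.
c_c = 2√(k_eq·m) = 2√(18300 × 11.6) = 921.5 N·s/m.
c = ζ·c_c = 0.44 × 921.5 = 405.4 N·s/m.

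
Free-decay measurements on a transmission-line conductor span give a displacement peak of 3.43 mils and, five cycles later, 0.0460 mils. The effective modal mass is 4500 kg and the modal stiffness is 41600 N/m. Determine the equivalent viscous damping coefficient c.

3720 N·s/m

Logarithmic decrement δ = (1/n)·ln(x₀/x_n) = (1/5)·ln(3.43/0.0460) = (1/5)·ln(74.57) = 0.8623.
ζ = δ/√(4π² + δ²) = 0.8623/√(39.48 + 0.744) = 0.8623/6.342 = 0.1360.
c = ζ · 2√(km) = 0.1360 × 2√(41600 × 4500) = 0.1360 × 27360 = 3721 N·s/m.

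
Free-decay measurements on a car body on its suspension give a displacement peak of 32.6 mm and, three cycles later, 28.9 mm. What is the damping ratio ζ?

Logarithmic decrement δ = (1/n)·ln(x₀/x_n) = (1/3)·ln(32.6/28.9) = (1/3)·ln(1.128) = 0.04016.
ζ = δ/√(4π² + δ²) = 0.04016/√(39.48 + 0.00161) = 0.04016/6.283 = 0.006391.

0.00639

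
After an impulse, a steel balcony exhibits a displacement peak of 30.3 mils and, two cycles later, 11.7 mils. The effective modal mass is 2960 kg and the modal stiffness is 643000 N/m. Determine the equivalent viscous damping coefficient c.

6590 N·s/m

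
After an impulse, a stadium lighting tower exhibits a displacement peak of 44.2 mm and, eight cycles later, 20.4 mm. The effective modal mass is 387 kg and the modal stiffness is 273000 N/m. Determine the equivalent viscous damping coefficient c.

Logarithmic decrement δ = (1/n)·ln(x₀/x_n) = (1/8)·ln(44.2/20.4) = (1/8)·ln(2.167) = 0.09665.
ζ = δ/√(4π² + δ²) = 0.09665/√(39.48 + 0.00934) = 0.09665/6.284 = 0.01538.
c = ζ · 2√(km) = 0.01538 × 2√(273000 × 387) = 0.01538 × 20560 = 316.2 N·s/m.

316 N·s/m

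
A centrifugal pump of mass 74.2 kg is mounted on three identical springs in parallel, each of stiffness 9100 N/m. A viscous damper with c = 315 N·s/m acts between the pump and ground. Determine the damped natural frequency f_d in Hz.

3.03 Hz

Parallel springs add: k_eq = 3 × 9100 = 27300 N/m.
ω_n = √(k_eq/m) = √(27300/74.2) = 19.18 rad/s.
Critical damping c_c = 2√(k_eq·m) = 2√(27300 × 74.2) = 2847 N·s/m, so ζ = c/c_c = 315/2847 = 0.1107.
ω_d = ω_n√(1 − ζ²) = 19.18 × √(1 − 0.0122) = 19.06 rad/s.
f_d = ω_d/(2π) = 3.034 Hz.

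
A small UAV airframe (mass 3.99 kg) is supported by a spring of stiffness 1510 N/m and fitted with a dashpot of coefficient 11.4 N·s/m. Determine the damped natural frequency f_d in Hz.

ω_n = √(k/m) = √(1510/3.99) = 19.45 rad/s.
Critical damping c_c = 2√(k·m) = 2√(1510 × 3.99) = 155.2 N·s/m, so ζ = c/c_c = 11.4/155.2 = 0.07343.
ω_d = ω_n√(1 − ζ²) = 19.45 × √(1 − 0.00539) = 19.40 rad/s.
f_d = ω_d/(2π) = 3.088 Hz.

3.09 Hz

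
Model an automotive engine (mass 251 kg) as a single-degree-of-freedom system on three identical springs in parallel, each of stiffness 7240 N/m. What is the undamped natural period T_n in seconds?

0.675 s

Parallel springs add: k_eq = 3 × 7240 = 21720 N/m.
ω_n = √(k_eq/m) = √(21720/251) = √86.53 = 9.302 rad/s.
T_n = 2π/ω_n = 6.283/9.302 = 0.6754 s.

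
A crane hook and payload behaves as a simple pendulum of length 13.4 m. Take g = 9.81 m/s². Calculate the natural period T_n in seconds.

7.34 s

For a simple pendulum ω_n = √(g/L) = √(9.81/13.4) = √0.7321 = 0.8556 rad/s.
T_n = 2π/ω_n = 6.283/0.8556 = 7.343 s.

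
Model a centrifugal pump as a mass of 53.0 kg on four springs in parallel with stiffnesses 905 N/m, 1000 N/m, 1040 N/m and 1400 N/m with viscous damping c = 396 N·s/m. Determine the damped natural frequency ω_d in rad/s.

8.25 rad/s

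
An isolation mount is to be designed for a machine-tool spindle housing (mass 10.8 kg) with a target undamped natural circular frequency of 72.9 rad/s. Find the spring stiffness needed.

57400 N/m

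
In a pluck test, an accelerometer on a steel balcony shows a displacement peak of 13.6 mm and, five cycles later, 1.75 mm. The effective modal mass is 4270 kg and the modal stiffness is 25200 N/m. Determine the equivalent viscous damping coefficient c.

1350 N·s/m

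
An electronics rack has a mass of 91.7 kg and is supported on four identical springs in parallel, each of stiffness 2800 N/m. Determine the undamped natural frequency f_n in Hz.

1.76 Hz

Parallel springs add: k_eq = 4 × 2800 = 11200 N/m.
ω_n = √(k_eq/m) = √(11200/91.7) = √122.1 = 11.05 rad/s.
f_n = ω_n/(2π) = 11.05/6.283 = 1.759 Hz.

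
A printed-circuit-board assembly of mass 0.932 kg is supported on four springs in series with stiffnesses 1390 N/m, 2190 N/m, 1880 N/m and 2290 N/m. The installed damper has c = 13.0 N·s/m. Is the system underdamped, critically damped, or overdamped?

Series springs: 1/k_eq = 1/1390 + 1/2190 + 1/1880 + 1/2290 = 0.002145, so k_eq = 466.3 N/m.
c_c = 2√(k_eq·m) = 41.69 N·s/m; ζ = c/c_c = 13.0/41.69 = 0.312.
Since ζ < 1 the system is underdamped.

underdamped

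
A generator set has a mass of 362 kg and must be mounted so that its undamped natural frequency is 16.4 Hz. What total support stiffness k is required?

ω_n = 2πf_n = 2π × 16.4 = 103.0 rad/s.
k = m·ω_n² = 362 × 103.0² = 362 × 10620 = 3844000 N/m.

3840000 N/m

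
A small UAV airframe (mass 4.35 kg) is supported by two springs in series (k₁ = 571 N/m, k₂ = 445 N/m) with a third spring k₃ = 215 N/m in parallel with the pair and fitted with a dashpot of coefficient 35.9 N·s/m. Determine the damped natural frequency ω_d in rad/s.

9.48 rad/s

Series pair: k_s = k₁k₂/(k₁+k₂) = (571)(445)/(571 + 445) = 250.1 N/m. In parallel with k₃: k_eq = 250.1 + 215 = 465.1 N/m.
ω_n = √(k_eq/m) = √(465.1/4.35) = 10.34 rad/s.
Critical damping c_c = 2√(k_eq·m) = 2√(465.1 × 4.35) = 89.96 N·s/m, so ζ = c/c_c = 35.9/89.96 = 0.3991.
ω_d = ω_n√(1 − ζ²) = 10.34 × √(1 − 0.159) = 9.481 rad/s.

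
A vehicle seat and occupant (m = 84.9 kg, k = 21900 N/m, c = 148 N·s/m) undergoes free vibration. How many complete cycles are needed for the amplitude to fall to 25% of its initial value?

5 cycles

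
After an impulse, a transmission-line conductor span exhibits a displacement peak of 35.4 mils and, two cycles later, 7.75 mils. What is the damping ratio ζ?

0.120

Logarithmic decrement δ = (1/n)·ln(x₀/x_n) = (1/2)·ln(35.4/7.75) = (1/2)·ln(4.568) = 0.7595.
ζ = δ/√(4π² + δ²) = 0.7595/√(39.48 + 0.577) = 0.7595/6.329 = 0.1200.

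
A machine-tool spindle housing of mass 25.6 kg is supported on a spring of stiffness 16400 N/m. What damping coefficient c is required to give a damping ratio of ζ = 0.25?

324 N·s/m

c_c = 2√(k·m) = 2√(16400 × 25.6) = 1296 N·s/m.
c = ζ·c_c = 0.25 × 1296 = 324.0 N·s/m.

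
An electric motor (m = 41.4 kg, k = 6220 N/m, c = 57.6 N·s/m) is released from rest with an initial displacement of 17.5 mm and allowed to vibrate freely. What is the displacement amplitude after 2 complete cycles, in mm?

ζ = c/(2√(km)) = 57.6/(2√(6220 × 41.4)) = 57.6/1015 = 0.05675.
Logarithmic decrement δ = 2πζ/√(1 − ζ²) = 2π × 0.05675/√(1 − 0.00322) = 0.3572.
After n cycles, x_n/x₀ = e^(−nδ), so x_2 = 17.5 × e^(−2 × 0.3572) = 17.5 × 0.4895 = 8.566 mm.

8.57 mm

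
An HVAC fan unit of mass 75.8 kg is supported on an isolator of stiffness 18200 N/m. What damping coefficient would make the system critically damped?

2350 N·s/m

c_c = 2√(k·m) = 2√(18200 × 75.8) = 2 × 1175 = 2349 N·s/m.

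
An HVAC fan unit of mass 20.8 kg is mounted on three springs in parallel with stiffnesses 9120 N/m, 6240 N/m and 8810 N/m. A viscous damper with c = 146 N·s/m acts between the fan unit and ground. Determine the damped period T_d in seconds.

0.185 s

Parallel springs add: k_eq = 9120 + 6240 + 8810 = 24170 N/m.
ω_n = √(k_eq/m) = √(24170/20.8) = 34.09 rad/s.
Critical damping c_c = 2√(k_eq·m) = 2√(24170 × 20.8) = 1418 N·s/m, so ζ = c/c_c = 146/1418 = 0.1030.
ω_d = ω_n√(1 − ζ²) = 34.09 × √(1 − 0.0106) = 33.91 rad/s.
T_d = 2π/ω_d = 0.1853 s.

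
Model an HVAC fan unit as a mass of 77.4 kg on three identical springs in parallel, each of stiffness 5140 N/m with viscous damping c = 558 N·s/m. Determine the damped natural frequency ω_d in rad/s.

13.6 rad/s

Parallel springs add: k_eq = 3 × 5140 = 15420 N/m.
ω_n = √(k_eq/m) = √(15420/77.4) = 14.11 rad/s.
Critical damping c_c = 2√(k_eq·m) = 2√(15420 × 77.4) = 2185 N·s/m, so ζ = c/c_c = 558/2185 = 0.2554.
ω_d = ω_n√(1 − ζ²) = 14.11 × √(1 − 0.0652) = 13.65 rad/s.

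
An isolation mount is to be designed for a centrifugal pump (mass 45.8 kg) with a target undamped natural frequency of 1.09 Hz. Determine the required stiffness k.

2150 N/m

ω_n = 2πf_n = 2π × 1.09 = 6.849 rad/s.
k = m·ω_n² = 45.8 × 6.849² = 45.8 × 46.90 = 2148 N/m.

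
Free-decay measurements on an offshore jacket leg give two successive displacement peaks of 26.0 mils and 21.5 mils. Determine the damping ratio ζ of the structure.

Logarithmic decrement δ = (1/n)·ln(x₀/x_n) = (1/1)·ln(26.0/21.5) = (1/1)·ln(1.209) = 0.1900.
ζ = δ/√(4π² + δ²) = 0.1900/√(39.48 + 0.0361) = 0.1900/6.286 = 0.03023.

0.0302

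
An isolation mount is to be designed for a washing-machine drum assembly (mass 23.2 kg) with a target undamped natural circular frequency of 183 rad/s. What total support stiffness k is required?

777000 N/m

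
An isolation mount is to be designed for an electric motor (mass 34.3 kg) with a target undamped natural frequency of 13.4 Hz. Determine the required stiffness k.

243000 N/m

ω_n = 2πf_n = 2π × 13.4 = 84.19 rad/s.
k = m·ω_n² = 34.3 × 84.19² = 34.3 × 7089 = 243100 N/m.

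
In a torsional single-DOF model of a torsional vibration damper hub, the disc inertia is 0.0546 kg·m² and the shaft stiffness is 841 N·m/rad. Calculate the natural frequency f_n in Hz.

ω_n = √(k_t/J) = √(841/0.0546) = √15400 = 124.1 rad/s.
f_n = ω_n/(2π) = 124.1/6.283 = 19.75 Hz.

19.8 Hz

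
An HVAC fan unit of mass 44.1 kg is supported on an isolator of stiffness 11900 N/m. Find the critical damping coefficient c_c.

1450 N·s/m

c_c = 2√(k·m) = 2√(11900 × 44.1) = 2 × 724.4 = 1449 N·s/m.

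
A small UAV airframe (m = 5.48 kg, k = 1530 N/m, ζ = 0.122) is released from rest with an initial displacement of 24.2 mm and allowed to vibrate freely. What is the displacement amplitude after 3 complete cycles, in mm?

2.39 mm

Logarithmic decrement δ = 2πζ/√(1 − ζ²) = 2π × 0.1220/√(1 − 0.0149) = 0.7723.
After n cycles, x_n/x₀ = e^(−nδ), so x_3 = 24.2 × e^(−3 × 0.7723) = 24.2 × 0.09857 = 2.385 mm.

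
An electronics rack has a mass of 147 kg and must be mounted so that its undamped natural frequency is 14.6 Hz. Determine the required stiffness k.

ω_n = 2πf_n = 2π × 14.6 = 91.73 rad/s.
k = m·ω_n² = 147 × 91.73² = 147 × 8415 = 1237000 N/m.

1240000 N/m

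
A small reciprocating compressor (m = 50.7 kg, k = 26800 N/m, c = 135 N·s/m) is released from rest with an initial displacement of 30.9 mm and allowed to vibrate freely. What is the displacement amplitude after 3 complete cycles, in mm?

ζ = c/(2√(km)) = 135/(2√(26800 × 50.7)) = 135/2331 = 0.05791.
Logarithmic decrement δ = 2πζ/√(1 − ζ²) = 2π × 0.05791/√(1 − 0.00335) = 0.3645.
After n cycles, x_n/x₀ = e^(−nδ), so x_3 = 30.9 × e^(−3 × 0.3645) = 30.9 × 0.3351 = 10.35 mm.

10.4 mm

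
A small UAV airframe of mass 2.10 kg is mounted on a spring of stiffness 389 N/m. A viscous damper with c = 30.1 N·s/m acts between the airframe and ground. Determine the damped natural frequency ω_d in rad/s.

ω_n = √(k/m) = √(389.0/2.10) = 13.61 rad/s.
Critical damping c_c = 2√(k·m) = 2√(389.0 × 2.10) = 57.16 N·s/m, so ζ = c/c_c = 30.1/57.16 = 0.5266.
ω_d = ω_n√(1 − ζ²) = 13.61 × √(1 − 0.277) = 11.57 rad/s.

11.6 rad/s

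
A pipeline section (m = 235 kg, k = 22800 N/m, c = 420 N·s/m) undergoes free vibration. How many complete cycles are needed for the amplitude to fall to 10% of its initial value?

5 cycles

ζ = c/(2√(km)) = 420/(2√(22800 × 235)) = 420/4629 = 0.09072.
Logarithmic decrement δ = 2πζ/√(1 − ζ²) = 2π × 0.09072/√(1 − 0.00823) = 0.5724.
x_n/x₀ = e^(−nδ) ≤ 0.1; take ln: n ≥ ln(1/0.1)/δ = 2.303/0.5724 = 4.023.
So 5 complete cycles are required.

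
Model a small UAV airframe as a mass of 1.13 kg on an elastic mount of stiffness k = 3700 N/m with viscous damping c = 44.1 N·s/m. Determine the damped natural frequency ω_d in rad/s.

53.8 rad/s

ω_n = √(k/m) = √(3700/1.13) = 57.22 rad/s.
Critical damping c_c = 2√(k·m) = 2√(3700 × 1.13) = 129.3 N·s/m, so ζ = c/c_c = 44.1/129.3 = 0.3410.
ω_d = ω_n√(1 − ζ²) = 57.22 × √(1 − 0.116) = 53.79 rad/s.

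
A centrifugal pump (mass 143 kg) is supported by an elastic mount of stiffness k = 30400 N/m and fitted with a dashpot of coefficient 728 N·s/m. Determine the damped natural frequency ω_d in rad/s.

ω_n = √(k/m) = √(30400/143) = 14.58 rad/s.
Critical damping c_c = 2√(k·m) = 2√(30400 × 143) = 4170 N·s/m, so ζ = c/c_c = 728/4170 = 0.1746.
ω_d = ω_n√(1 − ζ²) = 14.58 × √(1 − 0.0305) = 14.36 rad/s.

14.4 rad/s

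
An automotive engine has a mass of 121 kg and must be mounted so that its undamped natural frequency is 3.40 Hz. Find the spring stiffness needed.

55200 N/m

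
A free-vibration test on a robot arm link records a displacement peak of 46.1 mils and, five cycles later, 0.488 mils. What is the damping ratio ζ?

Logarithmic decrement δ = (1/n)·ln(x₀/x_n) = (1/5)·ln(46.1/0.488) = (1/5)·ln(94.47) = 0.9097.
ζ = δ/√(4π² + δ²) = 0.9097/√(39.48 + 0.827) = 0.9097/6.349 = 0.1433.

0.143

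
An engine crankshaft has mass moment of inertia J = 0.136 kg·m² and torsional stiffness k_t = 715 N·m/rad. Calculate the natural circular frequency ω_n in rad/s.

ω_n = √(k_t/J) = √(715/0.136) = √5257 = 72.51 rad/s.

72.5 rad/s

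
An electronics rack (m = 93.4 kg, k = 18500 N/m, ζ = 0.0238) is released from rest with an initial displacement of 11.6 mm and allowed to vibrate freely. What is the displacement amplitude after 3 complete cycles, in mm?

Logarithmic decrement δ = 2πζ/√(1 − ζ²) = 2π × 0.02380/√(1 − 0.000566) = 0.1496.
After n cycles, x_n/x₀ = e^(−nδ), so x_3 = 11.6 × e^(−3 × 0.1496) = 11.6 × 0.6384 = 7.406 mm.

7.41 mm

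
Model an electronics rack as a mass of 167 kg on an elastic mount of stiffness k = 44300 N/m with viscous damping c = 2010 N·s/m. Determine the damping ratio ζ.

0.369

ω_n = √(k/m) = √(44300/167) = 16.29 rad/s.
Critical damping c_c = 2√(k·m) = 2√(44300 × 167) = 5440 N·s/m, so ζ = c/c_c = 2010/5440 = 0.3695.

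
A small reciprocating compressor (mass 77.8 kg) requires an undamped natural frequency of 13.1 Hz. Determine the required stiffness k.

527000 N/m

ω_n = 2πf_n = 2π × 13.1 = 82.31 rad/s.
k = m·ω_n² = 77.8 × 82.31² = 77.8 × 6775 = 527100 N/m.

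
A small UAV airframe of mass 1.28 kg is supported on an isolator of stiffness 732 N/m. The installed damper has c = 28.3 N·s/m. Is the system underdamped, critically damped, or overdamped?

underdamped

c_c = 2√(k·m) = 61.22 N·s/m; ζ = c/c_c = 28.3/61.22 = 0.462.
Since ζ < 1 the system is underdamped.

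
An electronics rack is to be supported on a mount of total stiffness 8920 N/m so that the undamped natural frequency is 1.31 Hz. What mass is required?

132 kg

ω_n = 2πf_n = 2π × 1.31 = 8.231 rad/s.
m = k/ω_n² = 8920/8.231² = 8920/67.75 = 131.7 kg.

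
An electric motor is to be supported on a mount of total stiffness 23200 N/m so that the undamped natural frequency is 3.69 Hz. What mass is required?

ω_n = 2πf_n = 2π × 3.69 = 23.18 rad/s.
m = k/ω_n² = 23200/23.18² = 23200/537.5 = 43.16 kg.

43.2 kg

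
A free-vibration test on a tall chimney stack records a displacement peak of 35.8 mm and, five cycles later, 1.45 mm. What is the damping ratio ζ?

0.102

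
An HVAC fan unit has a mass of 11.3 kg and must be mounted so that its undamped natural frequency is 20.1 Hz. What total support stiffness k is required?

ω_n = 2πf_n = 2π × 20.1 = 126.3 rad/s.
k = m·ω_n² = 11.3 × 126.3² = 11.3 × 15950 = 180200 N/m.

180000 N/m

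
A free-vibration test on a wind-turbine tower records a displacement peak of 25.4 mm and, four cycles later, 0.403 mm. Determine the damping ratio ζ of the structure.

0.163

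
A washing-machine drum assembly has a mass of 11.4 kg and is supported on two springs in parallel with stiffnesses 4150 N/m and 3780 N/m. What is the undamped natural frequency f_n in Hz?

Parallel springs add: k_eq = 4150 + 3780 = 7930 N/m.
ω_n = √(k_eq/m) = √(7930/11.4) = √695.6 = 26.37 rad/s.
f_n = ω_n/(2π) = 26.37/6.283 = 4.198 Hz.

4.20 Hz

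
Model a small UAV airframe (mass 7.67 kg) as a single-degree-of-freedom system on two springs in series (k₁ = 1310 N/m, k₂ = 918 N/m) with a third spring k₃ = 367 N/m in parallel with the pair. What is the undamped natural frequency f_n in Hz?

1.73 Hz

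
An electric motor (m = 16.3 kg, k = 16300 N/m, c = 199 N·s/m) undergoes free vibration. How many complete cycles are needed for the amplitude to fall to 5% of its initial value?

3 cycles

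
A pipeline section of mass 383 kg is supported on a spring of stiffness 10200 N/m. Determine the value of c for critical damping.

3950 N·s/m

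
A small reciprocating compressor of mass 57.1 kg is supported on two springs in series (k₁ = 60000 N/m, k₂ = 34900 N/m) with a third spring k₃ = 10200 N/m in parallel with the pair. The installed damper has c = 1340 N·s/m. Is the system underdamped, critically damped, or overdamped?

underdamped

Series pair: k_s = k₁k₂/(k₁+k₂) = (60000)(34900)/(60000 + 34900) = 22070 N/m. In parallel with k₃: k_eq = 22070 + 10200 = 32270 N/m.
c_c = 2√(k_eq·m) = 2715 N·s/m; ζ = c/c_c = 1340/2715 = 0.494.
Since ζ < 1 the system is underdamped.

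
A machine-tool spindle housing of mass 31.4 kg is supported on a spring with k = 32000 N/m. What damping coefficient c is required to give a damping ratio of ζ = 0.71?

c_c = 2√(k·m) = 2√(32000 × 31.4) = 2005 N·s/m.
c = ζ·c_c = 0.71 × 2005 = 1423 N·s/m.

1420 N·s/m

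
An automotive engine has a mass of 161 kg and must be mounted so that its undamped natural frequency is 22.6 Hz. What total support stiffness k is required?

ω_n = 2πf_n = 2π × 22.6 = 142.0 rad/s.
k = m·ω_n² = 161 × 142.0² = 161 × 20160 = 3246000 N/m.

3250000 N/m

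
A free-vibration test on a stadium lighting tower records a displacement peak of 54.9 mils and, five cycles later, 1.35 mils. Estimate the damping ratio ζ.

0.117

Logarithmic decrement δ = (1/n)·ln(x₀/x_n) = (1/5)·ln(54.9/1.35) = (1/5)·ln(40.67) = 0.7411.
ζ = δ/√(4π² + δ²) = 0.7411/√(39.48 + 0.549) = 0.7411/6.327 = 0.1171.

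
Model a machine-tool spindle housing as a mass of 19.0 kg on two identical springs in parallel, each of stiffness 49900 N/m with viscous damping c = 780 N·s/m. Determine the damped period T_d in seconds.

Parallel springs add: k_eq = 2 × 49900 = 99800 N/m.
ω_n = √(k_eq/m) = √(99800/19.0) = 72.48 rad/s.
Critical damping c_c = 2√(k_eq·m) = 2√(99800 × 19.0) = 2754 N·s/m, so ζ = c/c_c = 780/2754 = 0.2832.
ω_d = ω_n√(1 − ζ²) = 72.48 × √(1 − 0.0802) = 69.51 rad/s.
T_d = 2π/ω_d = 0.09040 s.

0.0904 s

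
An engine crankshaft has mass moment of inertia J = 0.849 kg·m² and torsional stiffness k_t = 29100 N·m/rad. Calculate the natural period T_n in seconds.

0.0339 s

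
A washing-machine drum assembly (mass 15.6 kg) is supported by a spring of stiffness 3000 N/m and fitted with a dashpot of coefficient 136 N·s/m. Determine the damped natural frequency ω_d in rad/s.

13.2 rad/s

ω_n = √(k/m) = √(3000/15.6) = 13.87 rad/s.
Critical damping c_c = 2√(k·m) = 2√(3000 × 15.6) = 432.7 N·s/m, so ζ = c/c_c = 136/432.7 = 0.3143.
ω_d = ω_n√(1 − ζ²) = 13.87 × √(1 − 0.0988) = 13.16 rad/s.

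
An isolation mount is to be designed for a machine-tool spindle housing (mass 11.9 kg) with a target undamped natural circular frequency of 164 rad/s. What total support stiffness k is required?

k = m·ω_n² = 11.9 × 164.0² = 11.9 × 26900 = 320100 N/m.

320000 N/m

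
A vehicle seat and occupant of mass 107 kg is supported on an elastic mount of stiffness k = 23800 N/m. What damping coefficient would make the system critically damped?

3190 N·s/m

c_c = 2√(k·m) = 2√(23800 × 107) = 2 × 1596 = 3192 N·s/m.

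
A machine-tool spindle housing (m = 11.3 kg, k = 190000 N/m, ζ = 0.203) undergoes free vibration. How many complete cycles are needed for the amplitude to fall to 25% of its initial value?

Logarithmic decrement δ = 2πζ/√(1 − ζ²) = 2π × 0.2030/√(1 − 0.0412) = 1.303.
x_n/x₀ = e^(−nδ) ≤ 0.25; take ln: n ≥ ln(1/0.25)/δ = 1.386/1.303 = 1.064.
So 2 complete cycles are required.

2 cycles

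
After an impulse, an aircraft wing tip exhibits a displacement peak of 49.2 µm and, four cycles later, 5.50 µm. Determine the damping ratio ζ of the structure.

0.0869

Logarithmic decrement δ = (1/n)·ln(x₀/x_n) = (1/4)·ln(49.2/5.50) = (1/4)·ln(8.945) = 0.5478.
ζ = δ/√(4π² + δ²) = 0.5478/√(39.48 + 0.300) = 0.5478/6.307 = 0.08685.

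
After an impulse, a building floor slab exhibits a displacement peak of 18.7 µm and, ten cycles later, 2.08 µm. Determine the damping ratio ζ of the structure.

0.0349

Logarithmic decrement δ = (1/n)·ln(x₀/x_n) = (1/10)·ln(18.7/2.08) = (1/10)·ln(8.990) = 0.2196.
ζ = δ/√(4π² + δ²) = 0.2196/√(39.48 + 0.0482) = 0.2196/6.287 = 0.03493.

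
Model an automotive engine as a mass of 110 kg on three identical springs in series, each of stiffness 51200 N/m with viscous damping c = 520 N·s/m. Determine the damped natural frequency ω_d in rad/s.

12.2 rad/s

Series springs: 1/k_eq = 3/51200, so k_eq = 51200/3 = 17070 N/m.
ω_n = √(k_eq/m) = √(17070/110) = 12.46 rad/s.
Critical damping c_c = 2√(k_eq·m) = 2√(17070 × 110) = 2740 N·s/m, so ζ = c/c_c = 520/2740 = 0.1898.
ω_d = ω_n√(1 − ζ²) = 12.46 × √(1 − 0.0360) = 12.23 rad/s.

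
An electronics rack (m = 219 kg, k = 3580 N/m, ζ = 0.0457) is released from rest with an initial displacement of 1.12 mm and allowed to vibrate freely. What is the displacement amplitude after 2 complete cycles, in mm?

Logarithmic decrement δ = 2πζ/√(1 − ζ²) = 2π × 0.04570/√(1 − 0.00209) = 0.2874.
After n cycles, x_n/x₀ = e^(−nδ), so x_2 = 1.12 × e^(−2 × 0.2874) = 1.12 × 0.5628 = 0.6303 mm.

0.630 mm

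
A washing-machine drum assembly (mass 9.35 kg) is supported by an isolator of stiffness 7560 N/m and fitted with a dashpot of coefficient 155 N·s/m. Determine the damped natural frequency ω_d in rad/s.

27.2 rad/s

ω_n = √(k/m) = √(7560/9.35) = 28.44 rad/s.
Critical damping c_c = 2√(k·m) = 2√(7560 × 9.35) = 531.7 N·s/m, so ζ = c/c_c = 155/531.7 = 0.2915.
ω_d = ω_n√(1 − ζ²) = 28.44 × √(1 − 0.0850) = 27.20 rad/s.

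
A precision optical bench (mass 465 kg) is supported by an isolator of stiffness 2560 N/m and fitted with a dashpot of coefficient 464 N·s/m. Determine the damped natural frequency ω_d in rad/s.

2.29 rad/s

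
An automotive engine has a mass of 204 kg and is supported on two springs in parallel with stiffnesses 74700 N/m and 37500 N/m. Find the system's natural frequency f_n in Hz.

Parallel springs add: k_eq = 74700 + 37500 = 112200 N/m.
ω_n = √(k_eq/m) = √(112200/204) = √550.0 = 23.45 rad/s.
f_n = ω_n/(2π) = 23.45/6.283 = 3.733 Hz.

3.73 Hz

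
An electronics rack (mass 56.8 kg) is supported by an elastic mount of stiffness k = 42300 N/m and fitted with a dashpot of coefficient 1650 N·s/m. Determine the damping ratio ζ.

0.532

ω_n = √(k/m) = √(42300/56.8) = 27.29 rad/s.
Critical damping c_c = 2√(k·m) = 2√(42300 × 56.8) = 3100 N·s/m, so ζ = c/c_c = 1650/3100 = 0.5322.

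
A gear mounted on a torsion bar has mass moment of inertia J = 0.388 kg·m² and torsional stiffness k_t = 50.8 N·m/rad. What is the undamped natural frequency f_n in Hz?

1.82 Hz

ω_n = √(k_t/J) = √(50.8/0.388) = √130.9 = 11.44 rad/s.
f_n = ω_n/(2π) = 11.44/6.283 = 1.821 Hz.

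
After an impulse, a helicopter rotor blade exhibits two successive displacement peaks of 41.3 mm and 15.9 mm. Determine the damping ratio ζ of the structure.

Logarithmic decrement δ = (1/n)·ln(x₀/x_n) = (1/1)·ln(41.3/15.9) = (1/1)·ln(2.597) = 0.9545.
ζ = δ/√(4π² + δ²) = 0.9545/√(39.48 + 0.911) = 0.9545/6.355 = 0.1502.

0.150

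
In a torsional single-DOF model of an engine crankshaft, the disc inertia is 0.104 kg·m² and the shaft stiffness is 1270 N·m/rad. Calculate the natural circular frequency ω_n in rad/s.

111 rad/s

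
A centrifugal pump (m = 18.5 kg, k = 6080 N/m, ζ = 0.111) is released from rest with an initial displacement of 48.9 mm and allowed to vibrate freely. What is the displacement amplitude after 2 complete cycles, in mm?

12.0 mm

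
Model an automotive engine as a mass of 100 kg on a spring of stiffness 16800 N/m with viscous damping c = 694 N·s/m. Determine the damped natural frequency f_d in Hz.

1.99 Hz

ω_n = √(k/m) = √(16800/100) = 12.96 rad/s.
Critical damping c_c = 2√(k·m) = 2√(16800 × 100) = 2592 N·s/m, so ζ = c/c_c = 694/2592 = 0.2677.
ω_d = ω_n√(1 − ζ²) = 12.96 × √(1 − 0.0717) = 12.49 rad/s.
f_d = ω_d/(2π) = 1.988 Hz.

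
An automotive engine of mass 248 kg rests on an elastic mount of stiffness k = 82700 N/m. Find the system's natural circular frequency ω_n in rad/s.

18.3 rad/s

ω_n = √(k/m) = √(82700/248) = √333.5 = 18.26 rad/s.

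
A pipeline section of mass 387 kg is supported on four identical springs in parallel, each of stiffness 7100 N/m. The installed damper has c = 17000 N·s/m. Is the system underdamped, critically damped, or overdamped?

Parallel springs add: k_eq = 4 × 7100 = 28400 N/m.
c_c = 2√(k_eq·m) = 6630 N·s/m; ζ = c/c_c = 17000/6630 = 2.56.
Since ζ > 1 the system is overdamped.

overdamped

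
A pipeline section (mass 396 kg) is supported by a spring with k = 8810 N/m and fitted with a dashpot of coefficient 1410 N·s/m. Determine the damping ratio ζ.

0.377

ω_n = √(k/m) = √(8810/396) = 4.717 rad/s.
Critical damping c_c = 2√(k·m) = 2√(8810 × 396) = 3736 N·s/m, so ζ = c/c_c = 1410/3736 = 0.3774.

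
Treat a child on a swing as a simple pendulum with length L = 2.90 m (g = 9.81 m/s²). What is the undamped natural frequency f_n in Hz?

For a simple pendulum ω_n = √(g/L) = √(9.81/2.90) = √3.383 = 1.839 rad/s.
f_n = ω_n/(2π) = 1.839/6.283 = 0.2927 Hz.

0.293 Hz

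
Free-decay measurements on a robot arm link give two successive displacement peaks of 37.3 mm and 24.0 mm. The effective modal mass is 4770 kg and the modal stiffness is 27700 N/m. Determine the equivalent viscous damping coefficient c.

1610 N·s/m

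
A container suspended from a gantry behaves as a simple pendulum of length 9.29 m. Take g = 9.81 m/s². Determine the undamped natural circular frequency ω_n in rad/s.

1.03 rad/s

For a simple pendulum ω_n = √(g/L) = √(9.81/9.29) = √1.056 = 1.028 rad/s.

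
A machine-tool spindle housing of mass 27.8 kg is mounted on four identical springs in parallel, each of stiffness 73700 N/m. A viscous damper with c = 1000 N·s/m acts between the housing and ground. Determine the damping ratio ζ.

0.175

Parallel springs add: k_eq = 4 × 73700 = 294800 N/m.
ω_n = √(k_eq/m) = √(294800/27.8) = 103.0 rad/s.
Critical damping c_c = 2√(k_eq·m) = 2√(294800 × 27.8) = 5726 N·s/m, so ζ = c/c_c = 1000/5726 = 0.1747.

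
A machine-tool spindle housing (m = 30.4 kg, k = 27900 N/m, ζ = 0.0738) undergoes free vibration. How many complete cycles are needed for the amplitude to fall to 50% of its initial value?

2 cycles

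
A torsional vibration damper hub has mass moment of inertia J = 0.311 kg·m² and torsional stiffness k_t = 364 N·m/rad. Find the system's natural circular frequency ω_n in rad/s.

34.2 rad/s

ω_n = √(k_t/J) = √(364/0.311) = √1170 = 34.21 rad/s.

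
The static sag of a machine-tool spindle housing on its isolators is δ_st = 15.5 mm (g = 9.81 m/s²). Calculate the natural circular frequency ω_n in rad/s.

ω_n = √(g/δ_st) = √(9.81/0.0155) = √632.9 = 25.16 rad/s.

25.2 rad/s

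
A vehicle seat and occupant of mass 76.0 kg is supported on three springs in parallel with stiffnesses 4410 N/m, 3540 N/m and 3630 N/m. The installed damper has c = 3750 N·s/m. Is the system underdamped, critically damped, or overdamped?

Parallel springs add: k_eq = 4410 + 3540 + 3630 = 11580 N/m.
c_c = 2√(k_eq·m) = 1876 N·s/m; ζ = c/c_c = 3750/1876 = 2.00.
Since ζ > 1 the system is overdamped.

overdamped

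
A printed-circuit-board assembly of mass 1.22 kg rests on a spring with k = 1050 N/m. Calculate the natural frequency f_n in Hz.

ω_n = √(k/m) = √(1050/1.22) = √860.7 = 29.34 rad/s.
f_n = ω_n/(2π) = 29.34/6.283 = 4.669 Hz.

4.67 Hz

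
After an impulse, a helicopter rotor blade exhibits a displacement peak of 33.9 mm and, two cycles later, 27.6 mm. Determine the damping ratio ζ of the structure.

Logarithmic decrement δ = (1/n)·ln(x₀/x_n) = (1/2)·ln(33.9/27.6) = (1/2)·ln(1.228) = 0.1028.
ζ = δ/√(4π² + δ²) = 0.1028/√(39.48 + 0.0106) = 0.1028/6.284 = 0.01636.

0.0164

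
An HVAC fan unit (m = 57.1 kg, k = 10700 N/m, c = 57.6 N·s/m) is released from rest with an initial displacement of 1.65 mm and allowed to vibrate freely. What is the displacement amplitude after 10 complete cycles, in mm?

0.163 mm

ζ = c/(2√(km)) = 57.6/(2√(10700 × 57.1)) = 57.6/1563 = 0.03685.
Logarithmic decrement δ = 2πζ/√(1 − ζ²) = 2π × 0.03685/√(1 − 0.00136) = 0.2317.
After n cycles, x_n/x₀ = e^(−nδ), so x_10 = 1.65 × e^(−10 × 0.2317) = 1.65 × 0.09860 = 0.1627 mm.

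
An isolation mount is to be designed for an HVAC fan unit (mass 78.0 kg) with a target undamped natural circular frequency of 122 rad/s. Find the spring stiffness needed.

k = m·ω_n² = 78.0 × 122.0² = 78.0 × 14880 = 1161000 N/m.

1160000 N/m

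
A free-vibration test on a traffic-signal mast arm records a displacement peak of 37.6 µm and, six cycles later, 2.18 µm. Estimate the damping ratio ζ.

0.0753

Logarithmic decrement δ = (1/n)·ln(x₀/x_n) = (1/6)·ln(37.6/2.18) = (1/6)·ln(17.25) = 0.4746.
ζ = δ/√(4π² + δ²) = 0.4746/√(39.48 + 0.225) = 0.4746/6.301 = 0.07532.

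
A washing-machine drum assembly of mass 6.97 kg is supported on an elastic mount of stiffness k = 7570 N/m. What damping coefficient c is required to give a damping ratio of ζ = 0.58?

266 N·s/m

c_c = 2√(k·m) = 2√(7570 × 6.97) = 459.4 N·s/m.
c = ζ·c_c = 0.58 × 459.4 = 266.5 N·s/m.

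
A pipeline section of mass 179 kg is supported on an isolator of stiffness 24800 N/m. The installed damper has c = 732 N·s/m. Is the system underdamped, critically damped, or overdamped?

underdamped

c_c = 2√(k·m) = 4214 N·s/m; ζ = c/c_c = 732/4214 = 0.174.
Since ζ < 1 the system is underdamped.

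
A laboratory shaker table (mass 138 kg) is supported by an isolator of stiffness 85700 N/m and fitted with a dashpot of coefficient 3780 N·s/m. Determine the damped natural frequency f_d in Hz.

3.31 Hz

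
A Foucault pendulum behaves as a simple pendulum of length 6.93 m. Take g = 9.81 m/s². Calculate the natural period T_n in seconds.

5.28 s

For a simple pendulum ω_n = √(g/L) = √(9.81/6.93) = √1.416 = 1.190 rad/s.
T_n = 2π/ω_n = 6.283/1.190 = 5.281 s.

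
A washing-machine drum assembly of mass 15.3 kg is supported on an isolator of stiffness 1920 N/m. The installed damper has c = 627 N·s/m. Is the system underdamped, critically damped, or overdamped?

c_c = 2√(k·m) = 342.8 N·s/m; ζ = c/c_c = 627/342.8 = 1.83.
Since ζ > 1 the system is overdamped.

overdamped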